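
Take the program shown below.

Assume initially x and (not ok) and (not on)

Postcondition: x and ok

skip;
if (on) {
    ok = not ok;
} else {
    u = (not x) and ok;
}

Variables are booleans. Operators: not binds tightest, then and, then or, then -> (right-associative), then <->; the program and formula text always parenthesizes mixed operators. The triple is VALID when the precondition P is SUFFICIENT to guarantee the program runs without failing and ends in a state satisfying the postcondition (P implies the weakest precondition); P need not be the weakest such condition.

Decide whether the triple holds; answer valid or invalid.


Working backward. After the program, x and ok must hold.
Then branch requires x and (not ok); else branch requires x and ok.
Before the if: (on -> (x and (not ok))) and ((not on) -> (x and ok))
Before skip: (on -> (x and (not ok))) and ((not on) -> (x and ok))
The weakest precondition is (on -> (x and (not ok))) and ((not on) -> (x and ok)).
Check whether x and (not ok) and (not on) implies it.
Countermodel: at the initial state ok = false, on = false, x = true, the precondition holds but the weakest precondition fails.
Answer: invalid


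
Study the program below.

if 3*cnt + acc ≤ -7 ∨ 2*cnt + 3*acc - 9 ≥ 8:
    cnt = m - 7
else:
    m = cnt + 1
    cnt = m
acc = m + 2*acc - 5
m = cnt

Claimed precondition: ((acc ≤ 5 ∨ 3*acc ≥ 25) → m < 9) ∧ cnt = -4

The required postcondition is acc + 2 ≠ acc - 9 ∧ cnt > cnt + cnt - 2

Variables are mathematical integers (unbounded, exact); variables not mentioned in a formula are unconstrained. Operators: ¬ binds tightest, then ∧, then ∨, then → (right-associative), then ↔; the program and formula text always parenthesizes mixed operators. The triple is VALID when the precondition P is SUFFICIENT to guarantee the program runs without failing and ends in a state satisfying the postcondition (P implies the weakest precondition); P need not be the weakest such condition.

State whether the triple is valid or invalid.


Working backward. After the program, the postcondition acc + 2 ≠ acc - 9 ∧ cnt > cnt + cnt - 2 must hold; in canonical form it is cnt < 2.
Before m := cnt: cnt < 2
Before acc := m + 2*acc - 5: cnt < 2
Then branch requires m < 9; else branch requires cnt < 1.
Before the if: ((acc + 3*cnt ≤ -7 ∨ 3*acc + 2*cnt ≥ 17) → m < 9) ∧ ((¬(acc + 3*cnt ≤ -7 ∨ 3*acc + 2*cnt ≥ 17)) → cnt < 1)
The weakest precondition is ((acc + 3*cnt ≤ -7 ∨ 3*acc + 2*cnt ≥ 17) → m < 9) ∧ ((¬(acc + 3*cnt ≤ -7 ∨ 3*acc + 2*cnt ≥ 17)) → cnt < 1).
Check whether ((acc ≤ 5 ∨ 3*acc ≥ 25) → m < 9) ∧ cnt = -4 implies it.
Every state satisfying the precondition satisfies the weakest precondition: the implication holds.
Answer: valid


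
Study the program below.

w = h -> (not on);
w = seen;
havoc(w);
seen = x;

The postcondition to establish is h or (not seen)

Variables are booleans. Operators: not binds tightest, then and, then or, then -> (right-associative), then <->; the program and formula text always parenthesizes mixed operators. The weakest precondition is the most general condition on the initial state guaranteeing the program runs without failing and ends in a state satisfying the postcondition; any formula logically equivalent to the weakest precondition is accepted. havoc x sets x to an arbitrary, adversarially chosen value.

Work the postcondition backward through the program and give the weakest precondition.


Working backward. After the program, h or (not seen) must hold.
Before seen := x: h or (not x)
Before havoc w: h or (not x)
Before w := seen: h or (not x)
Before w := h -> (not on): h or (not x)
Answer: WP = h or (not x)


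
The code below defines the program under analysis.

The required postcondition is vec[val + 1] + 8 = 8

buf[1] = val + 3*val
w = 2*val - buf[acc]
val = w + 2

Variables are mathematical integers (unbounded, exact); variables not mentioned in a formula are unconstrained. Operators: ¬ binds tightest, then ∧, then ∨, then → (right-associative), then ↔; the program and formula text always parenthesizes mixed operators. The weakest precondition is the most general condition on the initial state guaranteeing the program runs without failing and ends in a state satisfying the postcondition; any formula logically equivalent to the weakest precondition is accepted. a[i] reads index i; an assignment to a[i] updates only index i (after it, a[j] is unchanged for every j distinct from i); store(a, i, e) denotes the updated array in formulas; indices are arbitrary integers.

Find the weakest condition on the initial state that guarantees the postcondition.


Working backward. After the program, the postcondition vec[val + 1] + 8 = 8 must hold; in canonical form it is vec[val + 1] = 0.
Before val := w + 2: vec[w + 3] = 0
Before w := 2*val - buf[acc]: vec[-buf[acc] + 2*val + 3] = 0
Before buf[1] := val + 3*val: vec[-store(buf, 1, 4*val)[acc] + 2*val + 3] = 0
Answer: WP = vec[-store(buf, 1, 4*val)[acc] + 2*val + 3] = 0


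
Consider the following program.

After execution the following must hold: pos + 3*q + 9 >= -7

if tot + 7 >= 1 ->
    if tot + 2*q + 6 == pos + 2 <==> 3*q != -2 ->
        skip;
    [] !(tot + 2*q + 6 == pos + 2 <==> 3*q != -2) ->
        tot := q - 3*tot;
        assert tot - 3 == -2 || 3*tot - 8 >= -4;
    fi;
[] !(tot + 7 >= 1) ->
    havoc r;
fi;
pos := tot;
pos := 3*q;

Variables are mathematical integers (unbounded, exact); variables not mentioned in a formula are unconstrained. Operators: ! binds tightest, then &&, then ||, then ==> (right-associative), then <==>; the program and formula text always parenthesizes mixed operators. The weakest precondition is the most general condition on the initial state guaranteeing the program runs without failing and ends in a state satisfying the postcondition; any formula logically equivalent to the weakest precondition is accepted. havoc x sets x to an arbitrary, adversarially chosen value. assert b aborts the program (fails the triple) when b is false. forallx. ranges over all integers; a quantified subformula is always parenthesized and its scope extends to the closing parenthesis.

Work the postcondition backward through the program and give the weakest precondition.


Working backward. After the program, the postcondition pos + 3*q + 9 >= -7 must hold; in canonical form it is pos + 3*q >= -16.
Before pos := 3*q: 6*q >= -16
Before pos := tot: 6*q >= -16
Then branch requires ((2*q + tot == pos - 4 <==> 3*q != -2) ==> 6*q >= -16) && ((!(2*q + tot == pos - 4 <==> 3*q != -2)) ==> ((q == 3*tot + 1 || 3*q >= 9*tot + 4) && 6*q >= -16)); else branch requires 6*q >= -16.
Before the if: (tot >= -6 ==> (((2*q + tot == pos - 4 <==> 3*q != -2) ==> 6*q >= -16) && ((!(2*q + tot == pos - 4 <==> 3*q != -2)) ==> ((q == 3*tot + 1 || 3*q >= 9*tot + 4) && 6*q >= -16)))) && ((!(tot >= -6)) ==> 6*q >= -16)
Answer: WP = (tot >= -6 ==> (((2*q + tot == pos - 4 <==> 3*q != -2) ==> 6*q >= -16) && ((!(2*q + tot == pos - 4 <==> 3*q != -2)) ==> ((q == 3*tot + 1 || 3*q >= 9*tot + 4) && 6*q >= -16)))) && ((!(tot >= -6)) ==> 6*q >= -16)


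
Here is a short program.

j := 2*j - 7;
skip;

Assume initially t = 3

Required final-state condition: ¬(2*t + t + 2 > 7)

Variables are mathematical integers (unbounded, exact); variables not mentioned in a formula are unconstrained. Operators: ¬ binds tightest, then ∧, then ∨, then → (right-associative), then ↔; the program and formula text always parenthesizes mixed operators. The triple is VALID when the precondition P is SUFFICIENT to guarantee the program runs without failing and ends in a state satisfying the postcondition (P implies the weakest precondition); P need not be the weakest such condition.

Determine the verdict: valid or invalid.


Working backward. After the program, the postcondition ¬(2*t + t + 2 > 7) must hold; in canonical form it is ¬(3*t > 5).
Before skip: ¬(3*t > 5)
Before j := 2*j - 7: ¬(3*t > 5)
The weakest precondition is ¬(3*t > 5).
Check whether t = 3 implies it.
Countermodel: at the initial state t = 3, the precondition holds but the weakest precondition fails.
Answer: invalid


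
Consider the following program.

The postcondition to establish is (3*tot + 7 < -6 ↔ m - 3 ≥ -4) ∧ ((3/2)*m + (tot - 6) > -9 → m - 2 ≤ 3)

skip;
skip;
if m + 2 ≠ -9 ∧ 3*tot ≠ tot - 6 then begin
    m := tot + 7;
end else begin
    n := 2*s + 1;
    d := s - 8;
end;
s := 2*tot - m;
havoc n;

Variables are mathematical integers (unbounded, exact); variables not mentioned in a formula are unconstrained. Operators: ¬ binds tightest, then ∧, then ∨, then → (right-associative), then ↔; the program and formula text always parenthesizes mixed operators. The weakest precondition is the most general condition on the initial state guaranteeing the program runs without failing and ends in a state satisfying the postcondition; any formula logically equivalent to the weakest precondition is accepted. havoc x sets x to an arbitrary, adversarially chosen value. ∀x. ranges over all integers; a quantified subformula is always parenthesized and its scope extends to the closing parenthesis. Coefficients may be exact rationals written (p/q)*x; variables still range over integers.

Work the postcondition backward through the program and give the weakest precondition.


Working backward. After the program, the postcondition (3*tot + 7 < -6 ↔ m - 3 ≥ -4) ∧ ((3/2)*m + (tot - 6) > -9 → m - 2 ≤ 3) must hold; in canonical form it is (3*tot < -13 ↔ m ≥ -1) ∧ ((3/2)*m + tot > -3 → m ≤ 5).
Before havoc n: (3*tot < -13 ↔ m ≥ -1) ∧ ((3/2)*m + tot > -3 → m ≤ 5)
Before s := 2*tot - m: (3*tot < -13 ↔ m ≥ -1) ∧ ((3/2)*m + tot > -3 → m ≤ 5)
Then branch requires (3*tot < -13 ↔ tot ≥ -8) ∧ ((5/2)*tot > -27/2 → tot ≤ -2); else branch requires (3*tot < -13 ↔ m ≥ -1) ∧ ((3/2)*m + tot > -3 → m ≤ 5).
Before the if: ((m ≠ -11 ∧ 2*tot ≠ -6) → ((3*tot < -13 ↔ tot ≥ -8) ∧ ((5/2)*tot > -27/2 → tot ≤ -2))) ∧ ((¬(m ≠ -11 ∧ 2*tot ≠ -6)) → ((3*tot < -13 ↔ m ≥ -1) ∧ ((3/2)*m + tot > -3 → m ≤ 5)))
Before skip: ((m ≠ -11 ∧ 2*tot ≠ -6) → ((3*tot < -13 ↔ tot ≥ -8) ∧ ((5/2)*tot > -27/2 → tot ≤ -2))) ∧ ((¬(m ≠ -11 ∧ 2*tot ≠ -6)) → ((3*tot < -13 ↔ m ≥ -1) ∧ ((3/2)*m + tot > -3 → m ≤ 5)))
Before skip: ((m ≠ -11 ∧ 2*tot ≠ -6) → ((3*tot < -13 ↔ tot ≥ -8) ∧ ((5/2)*tot > -27/2 → tot ≤ -2))) ∧ ((¬(m ≠ -11 ∧ 2*tot ≠ -6)) → ((3*tot < -13 ↔ m ≥ -1) ∧ ((3/2)*m + tot > -3 → m ≤ 5)))
Answer: WP = ((m ≠ -11 ∧ 2*tot ≠ -6) → ((3*tot < -13 ↔ tot ≥ -8) ∧ ((5/2)*tot > -27/2 → tot ≤ -2))) ∧ ((¬(m ≠ -11 ∧ 2*tot ≠ -6)) → ((3*tot < -13 ↔ m ≥ -1) ∧ ((3/2)*m + tot > -3 → m ≤ 5)))


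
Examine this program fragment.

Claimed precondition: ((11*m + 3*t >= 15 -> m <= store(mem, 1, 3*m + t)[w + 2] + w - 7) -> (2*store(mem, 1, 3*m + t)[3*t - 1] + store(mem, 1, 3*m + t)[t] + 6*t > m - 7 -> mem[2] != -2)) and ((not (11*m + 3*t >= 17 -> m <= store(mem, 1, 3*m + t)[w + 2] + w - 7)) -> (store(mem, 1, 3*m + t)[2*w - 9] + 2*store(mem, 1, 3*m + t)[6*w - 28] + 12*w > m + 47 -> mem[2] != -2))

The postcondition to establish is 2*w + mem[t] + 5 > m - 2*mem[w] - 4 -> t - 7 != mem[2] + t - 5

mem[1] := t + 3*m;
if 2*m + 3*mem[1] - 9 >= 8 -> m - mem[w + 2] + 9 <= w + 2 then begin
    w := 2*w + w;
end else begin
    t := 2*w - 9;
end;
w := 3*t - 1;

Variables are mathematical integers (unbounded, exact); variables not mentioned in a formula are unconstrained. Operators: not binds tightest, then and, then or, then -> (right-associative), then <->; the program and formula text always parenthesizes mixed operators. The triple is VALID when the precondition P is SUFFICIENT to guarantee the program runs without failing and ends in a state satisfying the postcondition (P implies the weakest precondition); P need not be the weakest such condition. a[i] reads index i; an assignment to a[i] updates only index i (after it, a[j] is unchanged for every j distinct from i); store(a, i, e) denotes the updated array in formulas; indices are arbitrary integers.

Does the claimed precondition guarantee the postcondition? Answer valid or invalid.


Working backward. After the program, the postcondition 2*w + mem[t] + 5 > m - 2*mem[w] - 4 -> t - 7 != mem[2] + t - 5 must hold; in canonical form it is mem[t] + 2*mem[w] + 2*w > m - 9 -> mem[2] != -2.
Before w := 3*t - 1: 2*mem[3*t - 1] + mem[t] + 6*t > m - 7 -> mem[2] != -2
Then branch requires 2*mem[3*t - 1] + mem[t] + 6*t > m - 7 -> mem[2] != -2; else branch requires mem[2*w - 9] + 2*mem[6*w - 28] + 12*w > m + 47 -> mem[2] != -2.
Before the if: ((3*mem[1] + 2*m >= 17 -> m <= mem[w + 2] + w - 7) -> (2*mem[3*t - 1] + mem[t] + 6*t > m - 7 -> mem[2] != -2)) and ((not (3*mem[1] + 2*m >= 17 -> m <= mem[w + 2] + w - 7)) -> (mem[2*w - 9] + 2*mem[6*w - 28] + 12*w > m + 47 -> mem[2] != -2))
Before mem[1] := t + 3*m: ((11*m + 3*t >= 17 -> m <= store(mem, 1, 3*m + t)[w + 2] + w - 7) -> (2*store(mem, 1, 3*m + t)[3*t - 1] + store(mem, 1, 3*m + t)[t] + 6*t > m - 7 -> mem[2] != -2)) and ((not (11*m + 3*t >= 17 -> m <= store(mem, 1, 3*m + t)[w + 2] + w - 7)) -> (store(mem, 1, 3*m + t)[2*w - 9] + 2*store(mem, 1, 3*m + t)[6*w - 28] + 12*w > m + 47 -> mem[2] != -2))
The weakest precondition is ((11*m + 3*t >= 17 -> m <= store(mem, 1, 3*m + t)[w + 2] + w - 7) -> (2*store(mem, 1, 3*m + t)[3*t - 1] + store(mem, 1, 3*m + t)[t] + 6*t > m - 7 -> mem[2] != -2)) and ((not (11*m + 3*t >= 17 -> m <= store(mem, 1, 3*m + t)[w + 2] + w - 7)) -> (store(mem, 1, 3*m + t)[2*w - 9] + 2*store(mem, 1, 3*m + t)[6*w - 28] + 12*w > m + 47 -> mem[2] != -2)).
Check whether ((11*m + 3*t >= 15 -> m <= store(mem, 1, 3*m + t)[w + 2] + w - 7) -> (2*store(mem, 1, 3*m + t)[3*t - 1] + store(mem, 1, 3*m + t)[t] + 6*t > m - 7 -> mem[2] != -2)) and ((not (11*m + 3*t >= 17 -> m <= store(mem, 1, 3*m + t)[w + 2] + w - 7)) -> (store(mem, 1, 3*m + t)[2*w - 9] + 2*store(mem, 1, 3*m + t)[6*w - 28] + 12*w > m + 47 -> mem[2] != -2)) implies it.
Countermodel: at the initial state m = 9, mem = {[-85] = -28370, [-40] = 7, [-28] = 56911, [-13] = 7, [0] = -9472, [1] = 7, [2] = -2, elsewhere 7}, t = -28, w = -2, the precondition holds but the weakest precondition fails.
Answer: invalid


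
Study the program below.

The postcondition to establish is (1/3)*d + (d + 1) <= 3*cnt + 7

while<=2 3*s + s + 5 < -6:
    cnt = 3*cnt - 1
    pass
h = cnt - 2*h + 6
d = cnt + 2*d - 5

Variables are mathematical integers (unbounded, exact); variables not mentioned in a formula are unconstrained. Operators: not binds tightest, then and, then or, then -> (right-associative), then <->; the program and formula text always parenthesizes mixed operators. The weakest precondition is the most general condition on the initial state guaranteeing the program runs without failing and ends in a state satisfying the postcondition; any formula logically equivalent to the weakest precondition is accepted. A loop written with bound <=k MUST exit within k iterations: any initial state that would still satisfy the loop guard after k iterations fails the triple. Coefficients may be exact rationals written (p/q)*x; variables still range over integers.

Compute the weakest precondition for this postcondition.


Working backward. After the program, the postcondition (1/3)*d + (d + 1) <= 3*cnt + 7 must hold; in canonical form it is (4/3)*d <= 3*cnt + 6.
Before d := cnt + 2*d - 5: (8/3)*d <= (5/3)*cnt + 38/3
Before h := cnt - 2*h + 6: (8/3)*d <= (5/3)*cnt + 38/3
Before the loop (bound <=2), unroll the exhaustion recursion (WP_0 = exit-now case; WP_j = one more guarded iteration, up to j = 2):
  WP_0: (not (4*s < -11)) and (8/3)*d <= (5/3)*cnt + 38/3
  WP_1: (4*s < -11 -> ((not (4*s < -11)) and (8/3)*d <= 5*cnt + 11)) and ((not (4*s < -11)) -> (8/3)*d <= (5/3)*cnt + 38/3)
  WP_2: (4*s < -11 -> ((4*s < -11 -> ((not (4*s < -11)) and (8/3)*d <= 15*cnt + 6)) and ((not (4*s < -11)) -> (8/3)*d <= 5*cnt + 11))) and ((not (4*s < -11)) -> (8/3)*d <= (5/3)*cnt + 38/3)
So before the loop: (4*s < -11 -> ((4*s < -11 -> ((not (4*s < -11)) and (8/3)*d <= 15*cnt + 6)) and ((not (4*s < -11)) -> (8/3)*d <= 5*cnt + 11))) and ((not (4*s < -11)) -> (8/3)*d <= (5/3)*cnt + 38/3)
Answer: WP = (4*s < -11 -> ((4*s < -11 -> ((not (4*s < -11)) and (8/3)*d <= 15*cnt + 6)) and ((not (4*s < -11)) -> (8/3)*d <= 5*cnt + 11))) and ((not (4*s < -11)) -> (8/3)*d <= (5/3)*cnt + 38/3)


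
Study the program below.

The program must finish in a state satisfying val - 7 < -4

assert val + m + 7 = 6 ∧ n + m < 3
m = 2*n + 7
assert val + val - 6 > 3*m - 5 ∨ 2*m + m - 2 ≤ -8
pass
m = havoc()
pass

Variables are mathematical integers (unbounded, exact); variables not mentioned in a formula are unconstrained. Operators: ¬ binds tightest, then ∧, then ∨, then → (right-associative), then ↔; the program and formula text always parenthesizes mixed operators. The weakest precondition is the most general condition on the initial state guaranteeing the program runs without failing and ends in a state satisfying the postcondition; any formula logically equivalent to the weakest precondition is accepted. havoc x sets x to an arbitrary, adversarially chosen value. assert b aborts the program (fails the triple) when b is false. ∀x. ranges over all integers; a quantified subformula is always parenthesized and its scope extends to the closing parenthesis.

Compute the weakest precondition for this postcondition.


Working backward. After the program, the postcondition val - 7 < -4 must hold; in canonical form it is val < 3.
Before skip: val < 3
Before havoc m: val < 3
Before skip: val < 3
Before assert val + val - 6 > 3*m - 5 ∨ 2*m + m - 2 ≤ -8: (2*val > 3*m + 1 ∨ 3*m ≤ -6) ∧ val < 3
Before m := 2*n + 7: (2*val > 6*n + 22 ∨ 6*n ≤ -27) ∧ val < 3
Before assert val + m + 7 = 6 ∧ n + m < 3: m + val = -1 ∧ m + n < 3 ∧ (2*val > 6*n + 22 ∨ 6*n ≤ -27) ∧ val < 3
Answer: WP = m + val = -1 ∧ m + n < 3 ∧ (2*val > 6*n + 22 ∨ 6*n ≤ -27) ∧ val < 3


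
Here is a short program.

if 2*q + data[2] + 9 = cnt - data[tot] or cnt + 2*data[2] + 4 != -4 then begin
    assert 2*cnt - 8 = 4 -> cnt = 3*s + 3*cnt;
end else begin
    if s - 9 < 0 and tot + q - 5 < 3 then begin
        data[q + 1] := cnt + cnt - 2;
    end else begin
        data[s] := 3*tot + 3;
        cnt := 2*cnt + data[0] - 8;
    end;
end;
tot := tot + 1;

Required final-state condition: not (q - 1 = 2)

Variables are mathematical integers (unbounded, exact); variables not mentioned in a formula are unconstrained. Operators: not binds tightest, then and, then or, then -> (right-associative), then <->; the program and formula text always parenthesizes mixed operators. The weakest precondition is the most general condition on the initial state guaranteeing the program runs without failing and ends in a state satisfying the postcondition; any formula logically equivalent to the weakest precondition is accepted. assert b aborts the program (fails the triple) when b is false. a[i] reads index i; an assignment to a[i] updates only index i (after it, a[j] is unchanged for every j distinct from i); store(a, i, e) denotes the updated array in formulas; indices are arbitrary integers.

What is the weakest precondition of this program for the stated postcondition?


Working backward. After the program, the postcondition not (q - 1 = 2) must hold; in canonical form it is not (q = 3).
Before tot := tot + 1: not (q = 3)
Then branch requires (2*cnt = 12 -> 2*cnt + 3*s = 0) and (not (q = 3)); else branch requires ((s < 9 and q + tot < 8) -> (not (q = 3))) and ((not (s < 9 and q + tot < 8)) -> (not (q = 3))).
Before the if: ((data[2] + data[tot] + 2*q = cnt - 9 or 2*data[2] + cnt != -8) -> ((2*cnt = 12 -> 2*cnt + 3*s = 0) and (not (q = 3)))) and ((not (data[2] + data[tot] + 2*q = cnt - 9 or 2*data[2] + cnt != -8)) -> (((s < 9 and q + tot < 8) -> (not (q = 3))) and ((not (s < 9 and q + tot < 8)) -> (not (q = 3)))))
Answer: WP = ((data[2] + data[tot] + 2*q = cnt - 9 or 2*data[2] + cnt != -8) -> ((2*cnt = 12 -> 2*cnt + 3*s = 0) and (not (q = 3)))) and ((not (data[2] + data[tot] + 2*q = cnt - 9 or 2*data[2] + cnt != -8)) -> (((s < 9 and q + tot < 8) -> (not (q = 3))) and ((not (s < 9 and q + tot < 8)) -> (not (q = 3)))))


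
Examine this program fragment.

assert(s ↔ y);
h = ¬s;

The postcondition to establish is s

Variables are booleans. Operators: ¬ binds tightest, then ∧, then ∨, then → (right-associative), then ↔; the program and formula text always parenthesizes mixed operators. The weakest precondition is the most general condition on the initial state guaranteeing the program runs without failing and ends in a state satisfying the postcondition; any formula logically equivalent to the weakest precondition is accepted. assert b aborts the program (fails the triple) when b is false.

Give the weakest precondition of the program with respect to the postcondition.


Working backward. After the program, s must hold.
Before h := ¬s: s
Before assert s ↔ y: (s ↔ y) ∧ s
Answer: WP = (s ↔ y) ∧ s


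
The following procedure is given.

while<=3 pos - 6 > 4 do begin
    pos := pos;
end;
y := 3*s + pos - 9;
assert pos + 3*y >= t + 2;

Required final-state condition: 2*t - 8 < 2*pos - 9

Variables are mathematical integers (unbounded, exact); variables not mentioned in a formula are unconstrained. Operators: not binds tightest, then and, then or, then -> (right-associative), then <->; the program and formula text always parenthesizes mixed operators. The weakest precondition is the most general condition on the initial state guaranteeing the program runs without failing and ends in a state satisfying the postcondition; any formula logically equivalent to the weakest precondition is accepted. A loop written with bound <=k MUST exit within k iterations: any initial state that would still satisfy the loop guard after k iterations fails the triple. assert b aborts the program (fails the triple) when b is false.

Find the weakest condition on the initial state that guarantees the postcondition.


Working backward. After the program, the postcondition 2*t - 8 < 2*pos - 9 must hold; in canonical form it is 2*t < 2*pos - 1.
Before assert pos + 3*y >= t + 2: pos + 3*y >= t + 2 and 2*t < 2*pos - 1
Before y := 3*s + pos - 9: 4*pos + 9*s >= t + 29 and 2*t < 2*pos - 1
Before the loop (bound <=3), unroll the exhaustion recursion (WP_0 = exit-now case; WP_j = one more guarded iteration, up to j = 3):
  WP_0: (not (pos > 10)) and 4*pos + 9*s >= t + 29 and 2*t < 2*pos - 1
  WP_1: (pos > 10 -> ((not (pos > 10)) and 4*pos + 9*s >= t + 29 and 2*t < 2*pos - 1)) and ((not (pos > 10)) -> (4*pos + 9*s >= t + 29 and 2*t < 2*pos - 1))
  WP_2: (pos > 10 -> ((pos > 10 -> ((not (pos > 10)) and 4*pos + 9*s >= t + 29 and 2*t < 2*pos - 1)) and ((not (pos > 10)) -> (4*pos + 9*s >= t + 29 and 2*t < 2*pos - 1)))) and ((not (pos > 10)) -> (4*pos + 9*s >= t + 29 and 2*t < 2*pos - 1))
  WP_3: (pos > 10 -> ((pos > 10 -> ((pos > 10 -> ((not (pos > 10)) and 4*pos + 9*s >= t + 29 and 2*t < 2*pos - 1)) and ((not (pos > 10)) -> (4*pos + 9*s >= t + 29 and 2*t < 2*pos - 1)))) and ((not (pos > 10)) -> (4*pos + 9*s >= t + 29 and 2*t < 2*pos - 1)))) and ((not (pos > 10)) -> (4*pos + 9*s >= t + 29 and 2*t < 2*pos - 1))
So before the loop: (pos > 10 -> ((pos > 10 -> ((pos > 10 -> ((not (pos > 10)) and 4*pos + 9*s >= t + 29 and 2*t < 2*pos - 1)) and ((not (pos > 10)) -> (4*pos + 9*s >= t + 29 and 2*t < 2*pos - 1)))) and ((not (pos > 10)) -> (4*pos + 9*s >= t + 29 and 2*t < 2*pos - 1)))) and ((not (pos > 10)) -> (4*pos + 9*s >= t + 29 and 2*t < 2*pos - 1))
Answer: WP = (pos > 10 -> ((pos > 10 -> ((pos > 10 -> ((not (pos > 10)) and 4*pos + 9*s >= t + 29 and 2*t < 2*pos - 1)) and ((not (pos > 10)) -> (4*pos + 9*s >= t + 29 and 2*t < 2*pos - 1)))) and ((not (pos > 10)) -> (4*pos + 9*s >= t + 29 and 2*t < 2*pos - 1)))) and ((not (pos > 10)) -> (4*pos + 9*s >= t + 29 and 2*t < 2*pos - 1))


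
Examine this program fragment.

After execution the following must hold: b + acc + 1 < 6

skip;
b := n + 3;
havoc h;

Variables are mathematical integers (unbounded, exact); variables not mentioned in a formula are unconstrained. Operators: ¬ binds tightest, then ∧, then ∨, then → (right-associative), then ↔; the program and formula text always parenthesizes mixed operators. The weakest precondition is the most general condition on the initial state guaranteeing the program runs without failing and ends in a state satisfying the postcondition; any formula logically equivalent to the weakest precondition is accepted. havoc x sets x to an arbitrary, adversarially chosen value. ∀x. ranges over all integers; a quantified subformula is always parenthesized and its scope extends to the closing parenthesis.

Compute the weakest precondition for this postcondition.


Working backward. After the program, the postcondition b + acc + 1 < 6 must hold; in canonical form it is acc + b < 5.
Before havoc h: acc + b < 5
Before b := n + 3: acc + n < 2
Before skip: acc + n < 2
Answer: WP = acc + n < 2


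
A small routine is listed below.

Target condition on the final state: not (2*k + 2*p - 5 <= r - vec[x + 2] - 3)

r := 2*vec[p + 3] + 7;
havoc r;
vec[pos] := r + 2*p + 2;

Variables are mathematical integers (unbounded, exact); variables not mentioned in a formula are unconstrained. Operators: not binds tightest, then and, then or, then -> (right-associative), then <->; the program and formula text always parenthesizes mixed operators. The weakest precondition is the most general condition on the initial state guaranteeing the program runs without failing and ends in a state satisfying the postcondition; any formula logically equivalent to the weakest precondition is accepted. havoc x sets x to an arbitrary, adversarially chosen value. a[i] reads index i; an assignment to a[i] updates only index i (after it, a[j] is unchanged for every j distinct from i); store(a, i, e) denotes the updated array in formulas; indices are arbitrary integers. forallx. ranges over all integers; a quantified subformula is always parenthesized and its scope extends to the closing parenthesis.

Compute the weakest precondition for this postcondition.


Working backward. After the program, the postcondition not (2*k + 2*p - 5 <= r - vec[x + 2] - 3) must hold; in canonical form it is not (vec[x + 2] + 2*k + 2*p <= r + 2).
Before vec[pos] := r + 2*p + 2: not (store(vec, pos, 2*p + r + 2)[x + 2] + 2*k + 2*p <= r + 2)
Before havoc r: forall r_1. (not (store(vec, pos, 2*p + r_1 + 2)[x + 2] + 2*k + 2*p <= r_1 + 2))
Before r := 2*vec[p + 3] + 7: forall r_1. (not (store(vec, pos, 2*p + r_1 + 2)[x + 2] + 2*k + 2*p <= r_1 + 2))
Answer: WP = forall r_1. (not (store(vec, pos, 2*p + r_1 + 2)[x + 2] + 2*k + 2*p <= r_1 + 2))


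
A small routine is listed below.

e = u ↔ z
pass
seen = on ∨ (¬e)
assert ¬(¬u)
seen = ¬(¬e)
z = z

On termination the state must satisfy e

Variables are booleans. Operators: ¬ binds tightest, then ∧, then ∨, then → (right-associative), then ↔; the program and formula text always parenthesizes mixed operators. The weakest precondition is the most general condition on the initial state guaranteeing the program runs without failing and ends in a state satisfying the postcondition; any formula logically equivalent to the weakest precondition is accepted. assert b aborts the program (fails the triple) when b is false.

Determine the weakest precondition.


Working backward. After the program, e must hold.
Before z := z: e
Before seen := ¬(¬e): e
Before assert ¬(¬u): u ∧ e
Before seen := on ∨ (¬e): u ∧ e
Before skip: u ∧ e
Before e := u ↔ z: u ∧ (u ↔ z)
Answer: WP = u ∧ (u ↔ z)


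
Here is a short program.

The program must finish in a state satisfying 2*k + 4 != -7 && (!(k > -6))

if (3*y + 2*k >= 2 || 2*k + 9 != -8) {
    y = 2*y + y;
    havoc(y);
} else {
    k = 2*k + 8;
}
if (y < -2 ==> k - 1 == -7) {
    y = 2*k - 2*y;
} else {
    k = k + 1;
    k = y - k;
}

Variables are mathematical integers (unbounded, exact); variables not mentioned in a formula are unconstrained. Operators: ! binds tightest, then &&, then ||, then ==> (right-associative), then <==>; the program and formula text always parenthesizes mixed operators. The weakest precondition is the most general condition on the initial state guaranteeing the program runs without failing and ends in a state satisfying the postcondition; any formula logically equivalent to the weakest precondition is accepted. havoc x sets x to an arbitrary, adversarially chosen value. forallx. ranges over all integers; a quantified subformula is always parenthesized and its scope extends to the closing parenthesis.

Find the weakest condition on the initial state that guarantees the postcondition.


Working backward. After the program, the postcondition 2*k + 4 != -7 && (!(k > -6)) must hold; in canonical form it is 2*k != -11 && (!(k > -6)).
Then branch requires 2*k != -11 && (!(k > -6)); else branch requires 2*y != 2*k - 9 && (!(y > k - 5)).
Before the if: ((y < -2 ==> k == -6) ==> (2*k != -11 && (!(k > -6)))) && ((!(y < -2 ==> k == -6)) ==> (2*y != 2*k - 9 && (!(y > k - 5))))
Then branch requires forall y_1. (((y_1 < -2 ==> k == -6) ==> (2*k != -11 && (!(k > -6)))) && ((!(y_1 < -2 ==> k == -6)) ==> (2*y_1 != 2*k - 9 && (!(y_1 > k - 5))))); else branch requires ((y < -2 ==> 2*k == -14) ==> (4*k != -27 && (!(2*k > -14)))) && ((!(y < -2 ==> 2*k == -14)) ==> (2*y != 4*k + 7 && (!(y > 2*k + 3)))).
Before the if: ((2*k + 3*y >= 2 || 2*k != -17) ==> (forall y_1. (((y_1 < -2 ==> k == -6) ==> (2*k != -11 && (!(k > -6)))) && ((!(y_1 < -2 ==> k == -6)) ==> (2*y_1 != 2*k - 9 && (!(y_1 > k - 5))))))) && ((!(2*k + 3*y >= 2 || 2*k != -17)) ==> (((y < -2 ==> 2*k == -14) ==> (4*k != -27 && (!(2*k > -14)))) && ((!(y < -2 ==> 2*k == -14)) ==> (2*y != 4*k + 7 && (!(y > 2*k + 3))))))
Answer: WP = ((2*k + 3*y >= 2 || 2*k != -17) ==> (forall y_1. (((y_1 < -2 ==> k == -6) ==> (2*k != -11 && (!(k > -6)))) && ((!(y_1 < -2 ==> k == -6)) ==> (2*y_1 != 2*k - 9 && (!(y_1 > k - 5))))))) && ((!(2*k + 3*y >= 2 || 2*k != -17)) ==> (((y < -2 ==> 2*k == -14) ==> (4*k != -27 && (!(2*k > -14)))) && ((!(y < -2 ==> 2*k == -14)) ==> (2*y != 4*k + 7 && (!(y > 2*k + 3))))))


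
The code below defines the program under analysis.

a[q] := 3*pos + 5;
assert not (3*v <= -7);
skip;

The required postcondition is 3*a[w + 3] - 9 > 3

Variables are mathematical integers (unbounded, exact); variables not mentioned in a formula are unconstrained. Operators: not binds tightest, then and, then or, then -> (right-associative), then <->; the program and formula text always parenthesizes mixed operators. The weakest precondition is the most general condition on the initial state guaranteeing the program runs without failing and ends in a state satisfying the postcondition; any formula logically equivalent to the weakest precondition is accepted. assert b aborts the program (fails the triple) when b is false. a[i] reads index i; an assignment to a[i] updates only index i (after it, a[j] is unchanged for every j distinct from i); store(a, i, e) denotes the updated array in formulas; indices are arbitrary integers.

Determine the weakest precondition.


Working backward. After the program, the postcondition 3*a[w + 3] - 9 > 3 must hold; in canonical form it is 3*a[w + 3] > 12.
Before skip: 3*a[w + 3] > 12
Before assert not (3*v <= -7): (not (3*v <= -7)) and 3*a[w + 3] > 12
Before a[q] := 3*pos + 5: (not (3*v <= -7)) and 3*store(a, q, 3*pos + 5)[w + 3] > 12
Answer: WP = (not (3*v <= -7)) and 3*store(a, q, 3*pos + 5)[w + 3] > 12


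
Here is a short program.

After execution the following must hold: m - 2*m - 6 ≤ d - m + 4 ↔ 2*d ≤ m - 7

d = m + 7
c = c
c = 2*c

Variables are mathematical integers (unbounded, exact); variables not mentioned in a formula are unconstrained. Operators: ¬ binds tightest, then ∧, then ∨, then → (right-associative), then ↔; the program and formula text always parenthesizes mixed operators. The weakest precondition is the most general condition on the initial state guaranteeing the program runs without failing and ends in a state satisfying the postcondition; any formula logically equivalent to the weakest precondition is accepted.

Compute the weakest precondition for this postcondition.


Working backward. After the program, the postcondition m - 2*m - 6 ≤ d - m + 4 ↔ 2*d ≤ m - 7 must hold; in canonical form it is d ≥ -10 ↔ 2*d ≤ m - 7.
Before c := 2*c: d ≥ -10 ↔ 2*d ≤ m - 7
Before c := c: d ≥ -10 ↔ 2*d ≤ m - 7
Before d := m + 7: m ≥ -17 ↔ m ≤ -21
Answer: WP = m ≥ -17 ↔ m ≤ -21


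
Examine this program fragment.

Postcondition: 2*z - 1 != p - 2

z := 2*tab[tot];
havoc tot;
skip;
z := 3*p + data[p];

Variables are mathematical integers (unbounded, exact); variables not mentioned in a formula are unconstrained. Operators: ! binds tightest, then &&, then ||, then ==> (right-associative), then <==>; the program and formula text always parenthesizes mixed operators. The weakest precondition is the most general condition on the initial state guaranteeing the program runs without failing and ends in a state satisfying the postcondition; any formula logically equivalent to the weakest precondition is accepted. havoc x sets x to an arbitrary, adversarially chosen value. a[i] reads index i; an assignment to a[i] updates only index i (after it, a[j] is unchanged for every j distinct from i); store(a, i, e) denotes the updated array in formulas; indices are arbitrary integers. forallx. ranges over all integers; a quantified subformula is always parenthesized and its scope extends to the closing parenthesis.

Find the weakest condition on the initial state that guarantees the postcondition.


Working backward. After the program, the postcondition 2*z - 1 != p - 2 must hold; in canonical form it is 2*z != p - 1.
Before z := 3*p + data[p]: 2*data[p] + 5*p != -1
Before skip: 2*data[p] + 5*p != -1
Before havoc tot: 2*data[p] + 5*p != -1
Before z := 2*tab[tot]: 2*data[p] + 5*p != -1
Answer: WP = 2*data[p] + 5*p != -1


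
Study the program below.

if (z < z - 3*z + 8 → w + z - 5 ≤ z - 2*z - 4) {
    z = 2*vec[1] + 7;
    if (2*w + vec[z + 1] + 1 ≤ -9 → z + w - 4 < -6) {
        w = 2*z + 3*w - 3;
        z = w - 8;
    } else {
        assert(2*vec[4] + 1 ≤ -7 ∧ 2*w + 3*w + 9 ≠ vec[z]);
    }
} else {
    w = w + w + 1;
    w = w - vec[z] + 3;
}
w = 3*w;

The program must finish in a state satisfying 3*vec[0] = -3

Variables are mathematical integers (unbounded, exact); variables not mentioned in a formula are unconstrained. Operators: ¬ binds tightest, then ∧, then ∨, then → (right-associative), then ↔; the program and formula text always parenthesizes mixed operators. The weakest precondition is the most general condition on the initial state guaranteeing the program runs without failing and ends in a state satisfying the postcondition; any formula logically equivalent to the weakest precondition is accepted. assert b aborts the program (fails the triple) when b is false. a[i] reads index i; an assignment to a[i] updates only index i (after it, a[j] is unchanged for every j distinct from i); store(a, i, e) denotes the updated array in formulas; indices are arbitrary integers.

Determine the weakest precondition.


Working backward. After the program, 3*vec[0] = -3 must hold.
Before w := 3*w: 3*vec[0] = -3
Then branch requires ((vec[2*vec[1] + 8] + 2*w ≤ -10 → 2*vec[1] + w < -9) → 3*vec[0] = -3) ∧ ((¬(vec[2*vec[1] + 8] + 2*w ≤ -10 → 2*vec[1] + w < -9)) → (2*vec[4] ≤ -8 ∧ 5*w ≠ vec[2*vec[1] + 7] - 9 ∧ 3*vec[0] = -3)); else branch requires 3*vec[0] = -3.
Before the if: ((3*z < 8 → w + 2*z ≤ 1) → (((vec[2*vec[1] + 8] + 2*w ≤ -10 → 2*vec[1] + w < -9) → 3*vec[0] = -3) ∧ ((¬(vec[2*vec[1] + 8] + 2*w ≤ -10 → 2*vec[1] + w < -9)) → (2*vec[4] ≤ -8 ∧ 5*w ≠ vec[2*vec[1] + 7] - 9 ∧ 3*vec[0] = -3)))) ∧ ((¬(3*z < 8 → w + 2*z ≤ 1)) → 3*vec[0] = -3)
Answer: WP = ((3*z < 8 → w + 2*z ≤ 1) → (((vec[2*vec[1] + 8] + 2*w ≤ -10 → 2*vec[1] + w < -9) → 3*vec[0] = -3) ∧ ((¬(vec[2*vec[1] + 8] + 2*w ≤ -10 → 2*vec[1] + w < -9)) → (2*vec[4] ≤ -8 ∧ 5*w ≠ vec[2*vec[1] + 7] - 9 ∧ 3*vec[0] = -3)))) ∧ ((¬(3*z < 8 → w + 2*z ≤ 1)) → 3*vec[0] = -3)


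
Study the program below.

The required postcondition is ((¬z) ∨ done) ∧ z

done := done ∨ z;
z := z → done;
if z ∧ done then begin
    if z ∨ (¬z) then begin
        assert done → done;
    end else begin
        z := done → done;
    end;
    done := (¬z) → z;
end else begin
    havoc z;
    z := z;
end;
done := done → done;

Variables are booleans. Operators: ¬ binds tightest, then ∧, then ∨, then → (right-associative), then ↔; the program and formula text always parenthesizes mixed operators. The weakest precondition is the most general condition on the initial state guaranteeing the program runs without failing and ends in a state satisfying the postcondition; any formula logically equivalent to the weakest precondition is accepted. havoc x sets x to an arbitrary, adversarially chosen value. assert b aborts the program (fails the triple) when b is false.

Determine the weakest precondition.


Working backward. After the program, ((¬z) ∨ done) ∧ z must hold.
Before done := done → done: z
Then branch requires z; else branch requires false.
Before the if: ((z ∧ done) → z) ∧ z ∧ done
Before z := z → done: (((z → done) ∧ done) → (z → done)) ∧ (z → done) ∧ done
Before done := done ∨ z: (((z → (done ∨ z)) ∧ (done ∨ z)) → (z → (done ∨ z))) ∧ (z → (done ∨ z)) ∧ (done ∨ z)
Answer: WP = (((z → (done ∨ z)) ∧ (done ∨ z)) → (z → (done ∨ z))) ∧ (z → (done ∨ z)) ∧ (done ∨ z)


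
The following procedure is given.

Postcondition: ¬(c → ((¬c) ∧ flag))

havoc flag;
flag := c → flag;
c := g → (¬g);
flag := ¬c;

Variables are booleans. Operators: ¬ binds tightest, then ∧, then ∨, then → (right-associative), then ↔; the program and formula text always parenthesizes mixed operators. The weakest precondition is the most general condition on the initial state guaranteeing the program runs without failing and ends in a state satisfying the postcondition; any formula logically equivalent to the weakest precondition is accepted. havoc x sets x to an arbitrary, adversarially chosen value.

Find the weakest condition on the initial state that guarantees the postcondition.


Working backward. After the program, ¬(c → ((¬c) ∧ flag)) must hold.
Before flag := ¬c: ¬(c → (¬c))
Before c := g → (¬g): ¬((g → (¬g)) → (¬(g → (¬g))))
Before flag := c → flag: ¬((g → (¬g)) → (¬(g → (¬g))))
Before havoc flag: ¬((g → (¬g)) → (¬(g → (¬g))))
Answer: WP = ¬((g → (¬g)) → (¬(g → (¬g))))


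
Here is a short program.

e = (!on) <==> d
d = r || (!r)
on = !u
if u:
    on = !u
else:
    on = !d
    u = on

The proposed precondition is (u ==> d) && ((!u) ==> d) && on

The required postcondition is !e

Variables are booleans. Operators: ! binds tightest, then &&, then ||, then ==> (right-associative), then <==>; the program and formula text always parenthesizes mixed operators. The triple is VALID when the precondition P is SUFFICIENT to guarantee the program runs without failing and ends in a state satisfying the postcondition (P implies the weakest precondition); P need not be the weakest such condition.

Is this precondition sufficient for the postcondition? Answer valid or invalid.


Working backward. After the program, !e must hold.
Then branch requires !e; else branch requires !e.
Before the if: (u ==> (!e)) && ((!u) ==> (!e))
Before on := !u: (u ==> (!e)) && ((!u) ==> (!e))
Before d := r || (!r): (u ==> (!e)) && ((!u) ==> (!e))
Before e := (!on) <==> d: (u ==> (!((!on) <==> d))) && ((!u) ==> (!((!on) <==> d)))
The weakest precondition is (u ==> (!((!on) <==> d))) && ((!u) ==> (!((!on) <==> d))).
Check whether (u ==> d) && ((!u) ==> d) && on implies it.
Every state satisfying the precondition satisfies the weakest precondition: the implication holds.
Answer: valid


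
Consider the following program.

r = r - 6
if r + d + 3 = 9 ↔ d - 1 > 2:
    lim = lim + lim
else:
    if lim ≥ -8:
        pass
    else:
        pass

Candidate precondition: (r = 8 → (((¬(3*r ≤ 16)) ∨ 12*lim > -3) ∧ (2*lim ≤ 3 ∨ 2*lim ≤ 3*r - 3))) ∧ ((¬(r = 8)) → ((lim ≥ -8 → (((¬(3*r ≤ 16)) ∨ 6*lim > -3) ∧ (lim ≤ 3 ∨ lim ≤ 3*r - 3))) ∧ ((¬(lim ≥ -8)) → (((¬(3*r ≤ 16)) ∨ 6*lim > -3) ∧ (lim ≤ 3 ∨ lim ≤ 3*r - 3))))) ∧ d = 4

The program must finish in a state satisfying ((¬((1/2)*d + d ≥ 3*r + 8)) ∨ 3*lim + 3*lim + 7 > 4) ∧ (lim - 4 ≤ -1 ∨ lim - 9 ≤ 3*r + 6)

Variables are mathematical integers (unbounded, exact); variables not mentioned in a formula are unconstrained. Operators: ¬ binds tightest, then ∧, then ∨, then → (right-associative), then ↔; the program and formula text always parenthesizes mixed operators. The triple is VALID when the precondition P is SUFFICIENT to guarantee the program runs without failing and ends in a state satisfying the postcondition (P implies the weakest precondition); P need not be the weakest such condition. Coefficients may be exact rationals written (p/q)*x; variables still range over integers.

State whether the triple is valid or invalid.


Working backward. After the program, the postcondition ((¬((1/2)*d + d ≥ 3*r + 8)) ∨ 3*lim + 3*lim + 7 > 4) ∧ (lim - 4 ≤ -1 ∨ lim - 9 ≤ 3*r + 6) must hold; in canonical form it is ((¬((3/2)*d ≥ 3*r + 8)) ∨ 6*lim > -3) ∧ (lim ≤ 3 ∨ lim ≤ 3*r + 15).
Then branch requires ((¬((3/2)*d ≥ 3*r + 8)) ∨ 12*lim > -3) ∧ (2*lim ≤ 3 ∨ 2*lim ≤ 3*r + 15); else branch requires (lim ≥ -8 → (((¬((3/2)*d ≥ 3*r + 8)) ∨ 6*lim > -3) ∧ (lim ≤ 3 ∨ lim ≤ 3*r + 15))) ∧ ((¬(lim ≥ -8)) → (((¬((3/2)*d ≥ 3*r + 8)) ∨ 6*lim > -3) ∧ (lim ≤ 3 ∨ lim ≤ 3*r + 15))).
Before the if: ((d + r = 6 ↔ d > 3) → (((¬((3/2)*d ≥ 3*r + 8)) ∨ 12*lim > -3) ∧ (2*lim ≤ 3 ∨ 2*lim ≤ 3*r + 15))) ∧ ((¬(d + r = 6 ↔ d > 3)) → ((lim ≥ -8 → (((¬((3/2)*d ≥ 3*r + 8)) ∨ 6*lim > -3) ∧ (lim ≤ 3 ∨ lim ≤ 3*r + 15))) ∧ ((¬(lim ≥ -8)) → (((¬((3/2)*d ≥ 3*r + 8)) ∨ 6*lim > -3) ∧ (lim ≤ 3 ∨ lim ≤ 3*r + 15)))))
Before r := r - 6: ((d + r = 12 ↔ d > 3) → (((¬((3/2)*d ≥ 3*r - 10)) ∨ 12*lim > -3) ∧ (2*lim ≤ 3 ∨ 2*lim ≤ 3*r - 3))) ∧ ((¬(d + r = 12 ↔ d > 3)) → ((lim ≥ -8 → (((¬((3/2)*d ≥ 3*r - 10)) ∨ 6*lim > -3) ∧ (lim ≤ 3 ∨ lim ≤ 3*r - 3))) ∧ ((¬(lim ≥ -8)) → (((¬((3/2)*d ≥ 3*r - 10)) ∨ 6*lim > -3) ∧ (lim ≤ 3 ∨ lim ≤ 3*r - 3)))))
The weakest precondition is ((d + r = 12 ↔ d > 3) → (((¬((3/2)*d ≥ 3*r - 10)) ∨ 12*lim > -3) ∧ (2*lim ≤ 3 ∨ 2*lim ≤ 3*r - 3))) ∧ ((¬(d + r = 12 ↔ d > 3)) → ((lim ≥ -8 → (((¬((3/2)*d ≥ 3*r - 10)) ∨ 6*lim > -3) ∧ (lim ≤ 3 ∨ lim ≤ 3*r - 3))) ∧ ((¬(lim ≥ -8)) → (((¬((3/2)*d ≥ 3*r - 10)) ∨ 6*lim > -3) ∧ (lim ≤ 3 ∨ lim ≤ 3*r - 3))))).
Check whether (r = 8 → (((¬(3*r ≤ 16)) ∨ 12*lim > -3) ∧ (2*lim ≤ 3 ∨ 2*lim ≤ 3*r - 3))) ∧ ((¬(r = 8)) → ((lim ≥ -8 → (((¬(3*r ≤ 16)) ∨ 6*lim > -3) ∧ (lim ≤ 3 ∨ lim ≤ 3*r - 3))) ∧ ((¬(lim ≥ -8)) → (((¬(3*r ≤ 16)) ∨ 6*lim > -3) ∧ (lim ≤ 3 ∨ lim ≤ 3*r - 3))))) ∧ d = 4 implies it.
Every state satisfying the precondition satisfies the weakest precondition: the implication holds.
Answer: valid
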